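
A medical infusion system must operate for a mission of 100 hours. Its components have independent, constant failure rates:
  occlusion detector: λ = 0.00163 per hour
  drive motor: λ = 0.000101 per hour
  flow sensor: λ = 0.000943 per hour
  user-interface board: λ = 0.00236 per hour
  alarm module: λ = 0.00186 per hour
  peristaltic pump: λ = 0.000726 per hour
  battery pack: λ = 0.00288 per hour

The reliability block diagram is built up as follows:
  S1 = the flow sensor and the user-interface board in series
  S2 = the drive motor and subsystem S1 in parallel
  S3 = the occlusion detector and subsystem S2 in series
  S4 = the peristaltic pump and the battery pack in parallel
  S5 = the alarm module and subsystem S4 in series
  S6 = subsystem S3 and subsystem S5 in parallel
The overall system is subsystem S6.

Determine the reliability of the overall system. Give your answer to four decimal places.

0.9718

R(occlusion detector) = exp(−0.00163 × 100) = 0.849591
R(drive motor) = exp(−0.000101 × 100) = 0.989951
R(flow sensor) = exp(−0.000943 × 100) = 0.910010
R(user-interface board) = exp(−0.00236 × 100) = 0.789781
R(alarm module) = exp(−0.00186 × 100) = 0.830274
R(peristaltic pump) = exp(−0.000726 × 100) = 0.929973
R(battery pack) = exp(−0.00288 × 100) = 0.749762
Series (flow sensor and user-interface board): 0.910010 × 0.789781 = 0.718709
Parallel (drive motor and [0.718709]): 1 − (1 − 0.989951)(1 − 0.718709) = 0.997173
Series (occlusion detector and [0.997173]): 0.849591 × 0.997173 = 0.847189
Parallel (peristaltic pump and battery pack): 1 − (1 − 0.929973)(1 − 0.749762) = 0.982477
Series (alarm module and [0.982477]): 0.830274 × 0.982477 = 0.815725
Parallel ([0.847189] and [0.815725]): 1 − (1 − 0.847189)(1 − 0.815725) = 0.9718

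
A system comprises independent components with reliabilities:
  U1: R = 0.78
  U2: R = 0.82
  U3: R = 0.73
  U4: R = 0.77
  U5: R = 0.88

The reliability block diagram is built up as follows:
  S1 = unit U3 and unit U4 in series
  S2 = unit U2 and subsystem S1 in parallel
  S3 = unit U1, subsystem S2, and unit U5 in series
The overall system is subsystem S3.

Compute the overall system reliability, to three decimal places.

Series (U3 and U4): 0.73000 × 0.77000 = 0.56210
Parallel (U2 and [0.56210]): 1 − (1 − 0.82000)(1 − 0.56210) = 0.92118
Series (U1, [0.92118], and U5): 0.78000 × 0.92118 × 0.88000 = 0.632

0.632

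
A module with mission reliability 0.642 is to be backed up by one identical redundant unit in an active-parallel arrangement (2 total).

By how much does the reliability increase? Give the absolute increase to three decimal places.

0.230

R_before = 0.642
R_after = 1 − (1 − 0.642)^2 = 0.872
ΔR = 0.872 − 0.642 = 0.230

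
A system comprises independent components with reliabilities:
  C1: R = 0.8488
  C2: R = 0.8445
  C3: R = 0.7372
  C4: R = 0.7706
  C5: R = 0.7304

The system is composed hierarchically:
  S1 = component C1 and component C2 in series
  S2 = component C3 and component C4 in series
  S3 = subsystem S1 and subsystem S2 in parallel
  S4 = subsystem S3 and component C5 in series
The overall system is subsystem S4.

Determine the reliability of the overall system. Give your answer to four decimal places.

Series (C1 and C2): 0.848800 × 0.844500 = 0.716812
Series (C3 and C4): 0.737200 × 0.770600 = 0.568086
Parallel ([0.716812] and [0.568086]): 1 − (1 − 0.716812)(1 − 0.568086) = 0.877687
Series ([0.877687] and C5): 0.877687 × 0.730400 = 0.6411

0.6411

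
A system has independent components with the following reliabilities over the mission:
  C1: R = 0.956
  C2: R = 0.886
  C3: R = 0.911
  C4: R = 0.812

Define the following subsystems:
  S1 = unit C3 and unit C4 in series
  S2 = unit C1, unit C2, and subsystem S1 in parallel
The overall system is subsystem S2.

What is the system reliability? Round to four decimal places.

0.9987

Series (C3 and C4): 0.911000 × 0.812000 = 0.739732
Parallel (C1, C2, and [0.739732]): 1 − (1 − 0.956000)(1 − 0.886000)(1 − 0.739732) = 0.9987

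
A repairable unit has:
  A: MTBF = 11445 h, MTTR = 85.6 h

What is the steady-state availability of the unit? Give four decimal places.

0.9926

A(A) = MTBF/(MTBF+MTTR) = 11445/(11445+85.6) = 0.9926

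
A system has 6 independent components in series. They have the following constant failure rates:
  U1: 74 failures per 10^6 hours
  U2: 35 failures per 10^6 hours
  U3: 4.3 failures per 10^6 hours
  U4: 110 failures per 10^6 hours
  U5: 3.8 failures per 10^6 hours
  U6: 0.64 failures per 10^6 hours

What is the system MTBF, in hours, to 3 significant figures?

4390

Series of exponential components: λ_sys = Σ λ_i
λ_sys = 0.000074 + 0.000035 + 0.0000043 + 0.00011 + 0.0000038 + 0.00000064 = 2.2774e-04 /h
MTBF = 1 / λ_sys = 4390 h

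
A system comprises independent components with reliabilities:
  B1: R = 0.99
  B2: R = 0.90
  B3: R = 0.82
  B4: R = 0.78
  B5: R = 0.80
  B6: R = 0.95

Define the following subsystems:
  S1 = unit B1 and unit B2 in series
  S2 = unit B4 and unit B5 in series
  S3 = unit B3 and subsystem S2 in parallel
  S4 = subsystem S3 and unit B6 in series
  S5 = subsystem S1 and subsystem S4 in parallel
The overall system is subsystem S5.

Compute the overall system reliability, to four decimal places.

Series (B1 and B2): 0.990000 × 0.900000 = 0.891000
Series (B4 and B5): 0.780000 × 0.800000 = 0.624000
Parallel (B3 and [0.624000]): 1 − (1 − 0.820000)(1 − 0.624000) = 0.932320
Series ([0.932320] and B6): 0.932320 × 0.950000 = 0.885704
Parallel ([0.891000] and [0.885704]): 1 − (1 − 0.891000)(1 − 0.885704) = 0.9875

0.9875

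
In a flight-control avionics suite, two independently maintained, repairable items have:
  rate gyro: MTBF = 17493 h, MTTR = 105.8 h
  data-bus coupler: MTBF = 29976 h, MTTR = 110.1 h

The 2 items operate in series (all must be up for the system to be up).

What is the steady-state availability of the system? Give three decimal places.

A(rate gyro) = MTBF/(MTBF+MTTR) = 17493/(17493+105.8) = 0.993988
A(data-bus coupler) = MTBF/(MTBF+MTTR) = 29976/(29976+110.1) = 0.996341
Series availability: 0.993988 × 0.996341 = 0.990

0.990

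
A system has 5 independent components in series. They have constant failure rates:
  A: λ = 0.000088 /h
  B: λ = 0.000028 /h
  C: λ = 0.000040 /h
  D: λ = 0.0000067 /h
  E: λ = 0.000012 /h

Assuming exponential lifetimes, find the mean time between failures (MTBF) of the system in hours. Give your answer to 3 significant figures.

Series of exponential components: λ_sys = Σ λ_i
λ_sys = 0.000088 + 0.000028 + 0.000040 + 0.0000067 + 0.000012 = 1.7470e-04 /h
MTBF = 1 / λ_sys = 5720 h

5720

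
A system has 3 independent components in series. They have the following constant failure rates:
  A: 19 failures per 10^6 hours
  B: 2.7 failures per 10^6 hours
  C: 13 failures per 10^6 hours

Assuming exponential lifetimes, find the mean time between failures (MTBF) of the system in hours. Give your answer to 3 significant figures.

Series of exponential components: λ_sys = Σ λ_i
λ_sys = 0.000019 + 0.0000027 + 0.000013 = 3.4700e-05 /h
MTBF = 1 / λ_sys = 28800 h

28800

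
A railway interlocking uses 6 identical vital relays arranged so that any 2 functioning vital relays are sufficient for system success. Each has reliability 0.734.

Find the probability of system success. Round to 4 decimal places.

R = Σ_{i=2}^{6} C(6,i) p^i (1−p)^{6−i} with p = 0.734
C(6,2)·0.734^2·0.266^4 = 0.040459
C(6,3)·0.734^3·0.266^3 = 0.148855
C(6,4)·0.734^4·0.266^2 = 0.308062
C(6,5)·0.734^5·0.266^1 = 0.340027
C(6,6)·0.734^6·0.266^0 = 0.156378
Sum = 0.9938

0.9938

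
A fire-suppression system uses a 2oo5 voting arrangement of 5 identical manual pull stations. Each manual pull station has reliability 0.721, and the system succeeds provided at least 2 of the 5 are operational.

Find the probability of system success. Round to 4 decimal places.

0.9765

R = Σ_{i=2}^{5} C(5,i) p^i (1−p)^{5−i} with p = 0.721
C(5,2)·0.721^2·0.279^3 = 0.112897
C(5,3)·0.721^3·0.279^2 = 0.291752
C(5,4)·0.721^4·0.279^1 = 0.376977
C(5,5)·0.721^5·0.279^0 = 0.194839
Sum = 0.9765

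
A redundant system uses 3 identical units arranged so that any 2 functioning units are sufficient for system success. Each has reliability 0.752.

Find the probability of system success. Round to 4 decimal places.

0.8460

R = Σ_{i=2}^{3} C(3,i) p^i (1−p)^{3−i} with p = 0.752
C(3,2)·0.752^2·0.248^1 = 0.420735
C(3,3)·0.752^3·0.248^0 = 0.425259
Sum = 0.8460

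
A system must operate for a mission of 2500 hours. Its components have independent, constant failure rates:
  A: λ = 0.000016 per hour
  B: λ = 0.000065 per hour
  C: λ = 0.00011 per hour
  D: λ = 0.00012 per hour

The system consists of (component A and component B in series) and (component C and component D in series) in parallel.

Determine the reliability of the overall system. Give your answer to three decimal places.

R(A) = exp(−0.000016 × 2500) = 0.96079
R(B) = exp(−0.000065 × 2500) = 0.85002
R(C) = exp(−0.00011 × 2500) = 0.75957
R(D) = exp(−0.00012 × 2500) = 0.74082
Series (A and B): 0.96079 × 0.85002 = 0.81669
Series (C and D): 0.75957 × 0.74082 = 0.56270
Parallel ([0.81669] and [0.56270]): 1 − (1 − 0.81669)(1 − 0.56270) = 0.920

0.920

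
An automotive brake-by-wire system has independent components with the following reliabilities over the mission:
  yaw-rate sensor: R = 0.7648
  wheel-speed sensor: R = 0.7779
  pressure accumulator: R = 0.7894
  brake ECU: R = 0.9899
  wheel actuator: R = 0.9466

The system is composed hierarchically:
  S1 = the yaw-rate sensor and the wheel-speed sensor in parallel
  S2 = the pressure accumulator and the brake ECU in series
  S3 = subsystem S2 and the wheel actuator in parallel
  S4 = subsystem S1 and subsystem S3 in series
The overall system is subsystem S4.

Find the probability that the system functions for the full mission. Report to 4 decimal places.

0.9367

Parallel (yaw-rate sensor and wheel-speed sensor): 1 − (1 − 0.764800)(1 − 0.777900) = 0.947762
Series (pressure accumulator and brake ECU): 0.789400 × 0.989900 = 0.781427
Parallel ([0.781427] and wheel actuator): 1 − (1 − 0.781427)(1 − 0.946600) = 0.988328
Series ([0.947762] and [0.988328]): 0.947762 × 0.988328 = 0.9367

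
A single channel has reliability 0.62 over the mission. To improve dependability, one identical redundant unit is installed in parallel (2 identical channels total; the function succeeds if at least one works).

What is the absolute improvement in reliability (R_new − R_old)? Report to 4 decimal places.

R_before = 0.62
R_after = 1 − (1 − 0.62)^2 = 0.8556
ΔR = 0.8556 − 0.62 = 0.2356

0.2356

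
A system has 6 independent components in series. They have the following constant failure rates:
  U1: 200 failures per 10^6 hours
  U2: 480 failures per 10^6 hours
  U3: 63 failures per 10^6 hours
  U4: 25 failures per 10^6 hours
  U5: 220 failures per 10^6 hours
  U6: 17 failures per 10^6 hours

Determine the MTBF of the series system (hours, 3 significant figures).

Series of exponential components: λ_sys = Σ λ_i
λ_sys = 0.00020 + 0.00048 + 0.000063 + 0.000025 + 0.00022 + 0.000017 = 1.0050e-03 /h
MTBF = 1 / λ_sys = 995 h

995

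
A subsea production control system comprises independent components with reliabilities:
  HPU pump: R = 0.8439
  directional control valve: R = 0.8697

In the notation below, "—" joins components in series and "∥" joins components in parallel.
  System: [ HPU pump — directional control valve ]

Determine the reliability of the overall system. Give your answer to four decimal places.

Series (HPU pump and directional control valve): 0.843900 × 0.869700 = 0.7339

0.7339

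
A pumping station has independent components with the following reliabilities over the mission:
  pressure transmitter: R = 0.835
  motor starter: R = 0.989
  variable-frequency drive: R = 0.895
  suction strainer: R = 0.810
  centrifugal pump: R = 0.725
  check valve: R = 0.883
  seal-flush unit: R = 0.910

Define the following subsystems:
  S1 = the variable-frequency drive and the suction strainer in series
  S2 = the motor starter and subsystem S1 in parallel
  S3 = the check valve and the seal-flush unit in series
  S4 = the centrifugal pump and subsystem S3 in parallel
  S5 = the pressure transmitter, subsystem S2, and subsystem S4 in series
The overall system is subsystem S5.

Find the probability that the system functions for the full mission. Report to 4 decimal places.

Series (variable-frequency drive and suction strainer): 0.895000 × 0.810000 = 0.724950
Parallel (motor starter and [0.724950]): 1 − (1 − 0.989000)(1 − 0.724950) = 0.996974
Series (check valve and seal-flush unit): 0.883000 × 0.910000 = 0.803530
Parallel (centrifugal pump and [0.803530]): 1 − (1 − 0.725000)(1 − 0.803530) = 0.945971
Series (pressure transmitter, [0.996974], and [0.945971]): 0.835000 × 0.996974 × 0.945971 = 0.7875

0.7875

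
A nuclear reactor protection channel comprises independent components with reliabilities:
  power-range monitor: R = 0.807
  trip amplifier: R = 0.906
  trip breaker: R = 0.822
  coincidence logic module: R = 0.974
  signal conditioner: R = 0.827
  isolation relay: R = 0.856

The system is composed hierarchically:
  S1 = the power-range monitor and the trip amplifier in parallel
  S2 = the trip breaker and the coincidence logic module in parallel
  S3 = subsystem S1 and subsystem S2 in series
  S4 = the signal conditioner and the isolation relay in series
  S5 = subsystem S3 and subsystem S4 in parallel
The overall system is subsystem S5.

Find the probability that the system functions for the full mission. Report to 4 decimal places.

Parallel (power-range monitor and trip amplifier): 1 − (1 − 0.807000)(1 − 0.906000) = 0.981858
Parallel (trip breaker and coincidence logic module): 1 − (1 − 0.822000)(1 − 0.974000) = 0.995372
Series ([0.981858] and [0.995372]): 0.981858 × 0.995372 = 0.977314
Series (signal conditioner and isolation relay): 0.827000 × 0.856000 = 0.707912
Parallel ([0.977314] and [0.707912]): 1 − (1 − 0.977314)(1 − 0.707912) = 0.9934

0.9934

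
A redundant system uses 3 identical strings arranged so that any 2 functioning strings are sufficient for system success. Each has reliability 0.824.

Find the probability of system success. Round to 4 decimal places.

R = Σ_{i=2}^{3} C(3,i) p^i (1−p)^{3−i} with p = 0.824
C(3,2)·0.824^2·0.176^1 = 0.358499
C(3,3)·0.824^3·0.176^0 = 0.559476
Sum = 0.9180

0.9180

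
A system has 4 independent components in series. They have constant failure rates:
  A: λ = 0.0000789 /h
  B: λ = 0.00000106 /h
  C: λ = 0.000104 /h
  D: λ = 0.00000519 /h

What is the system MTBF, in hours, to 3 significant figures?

5290

Series of exponential components: λ_sys = Σ λ_i
λ_sys = 0.0000789 + 0.00000106 + 0.000104 + 0.00000519 = 1.8915e-04 /h
MTBF = 1 / λ_sys = 5290 h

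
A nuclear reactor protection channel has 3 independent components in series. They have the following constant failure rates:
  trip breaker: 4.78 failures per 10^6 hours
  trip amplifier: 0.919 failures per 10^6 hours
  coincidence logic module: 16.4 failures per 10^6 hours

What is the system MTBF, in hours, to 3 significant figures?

Series of exponential components: λ_sys = Σ λ_i
λ_sys = 0.00000478 + 0.000000919 + 0.0000164 = 2.2099e-05 /h
MTBF = 1 / λ_sys = 45300 h

45300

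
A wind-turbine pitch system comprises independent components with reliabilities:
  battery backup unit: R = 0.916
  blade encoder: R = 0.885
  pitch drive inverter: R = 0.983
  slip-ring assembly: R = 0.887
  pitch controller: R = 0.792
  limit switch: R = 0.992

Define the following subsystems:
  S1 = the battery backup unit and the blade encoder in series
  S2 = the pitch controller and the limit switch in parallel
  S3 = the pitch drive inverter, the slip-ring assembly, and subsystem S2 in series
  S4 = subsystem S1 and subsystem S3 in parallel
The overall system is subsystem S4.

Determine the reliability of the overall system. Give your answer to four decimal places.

Series (battery backup unit and blade encoder): 0.916000 × 0.885000 = 0.810660
Parallel (pitch controller and limit switch): 1 − (1 − 0.792000)(1 − 0.992000) = 0.998336
Series (pitch drive inverter, slip-ring assembly, and [0.998336]): 0.983000 × 0.887000 × 0.998336 = 0.870470
Parallel ([0.810660] and [0.870470]): 1 − (1 − 0.810660)(1 − 0.870470) = 0.9755

0.9755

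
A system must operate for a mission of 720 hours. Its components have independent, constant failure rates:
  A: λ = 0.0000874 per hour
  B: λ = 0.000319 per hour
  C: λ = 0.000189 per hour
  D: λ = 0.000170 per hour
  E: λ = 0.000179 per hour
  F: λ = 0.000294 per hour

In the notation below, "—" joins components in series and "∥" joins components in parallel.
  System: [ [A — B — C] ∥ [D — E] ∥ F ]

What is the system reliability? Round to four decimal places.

0.9852

R(A) = exp(−0.0000874 × 720) = 0.939011
R(B) = exp(−0.000319 × 720) = 0.794788
R(C) = exp(−0.000189 × 720) = 0.872773
R(D) = exp(−0.000170 × 720) = 0.884794
R(E) = exp(−0.000179 × 720) = 0.879079
R(F) = exp(−0.000294 × 720) = 0.809224
Series (A, B, and C): 0.939011 × 0.794788 × 0.872773 = 0.651363
Series (D and E): 0.884794 × 0.879079 = 0.777804
Parallel ([0.651363], [0.777804], and F): 1 − (1 − 0.651363)(1 − 0.777804)(1 − 0.809224) = 0.9852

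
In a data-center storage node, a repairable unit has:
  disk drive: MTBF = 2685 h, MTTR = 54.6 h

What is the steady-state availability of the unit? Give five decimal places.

0.98007

A(disk drive) = MTBF/(MTBF+MTTR) = 2685/(2685+54.6) = 0.98007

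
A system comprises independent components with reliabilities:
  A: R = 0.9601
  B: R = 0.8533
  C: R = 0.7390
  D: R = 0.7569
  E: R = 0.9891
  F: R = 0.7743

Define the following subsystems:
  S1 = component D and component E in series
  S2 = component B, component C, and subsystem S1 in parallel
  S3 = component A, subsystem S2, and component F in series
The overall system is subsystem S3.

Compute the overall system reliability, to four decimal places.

Series (D and E): 0.756900 × 0.989100 = 0.748650
Parallel (B, C, and [0.748650]): 1 − (1 − 0.853300)(1 − 0.739000)(1 − 0.748650) = 0.990376
Series (A, [0.990376], and F): 0.960100 × 0.990376 × 0.774300 = 0.7363

0.7363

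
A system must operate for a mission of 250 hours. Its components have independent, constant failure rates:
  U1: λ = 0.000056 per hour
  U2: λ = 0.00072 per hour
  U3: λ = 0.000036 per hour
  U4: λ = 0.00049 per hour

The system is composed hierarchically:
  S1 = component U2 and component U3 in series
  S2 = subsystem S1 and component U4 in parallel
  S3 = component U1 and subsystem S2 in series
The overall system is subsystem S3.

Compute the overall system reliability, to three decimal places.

0.967

R(U1) = exp(−0.000056 × 250) = 0.98610
R(U2) = exp(−0.00072 × 250) = 0.83527
R(U3) = exp(−0.000036 × 250) = 0.99104
R(U4) = exp(−0.00049 × 250) = 0.88471
Series (U2 and U3): 0.83527 × 0.99104 = 0.82779
Parallel ([0.82779] and U4): 1 − (1 − 0.82779)(1 − 0.88471) = 0.98015
Series (U1 and [0.98015]): 0.98610 × 0.98015 = 0.967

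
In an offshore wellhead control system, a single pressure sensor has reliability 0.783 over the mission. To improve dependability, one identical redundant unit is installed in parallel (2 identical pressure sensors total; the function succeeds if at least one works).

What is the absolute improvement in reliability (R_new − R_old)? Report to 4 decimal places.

R_before = 0.783
R_after = 1 − (1 − 0.783)^2 = 0.9529
ΔR = 0.9529 − 0.783 = 0.1699

0.1699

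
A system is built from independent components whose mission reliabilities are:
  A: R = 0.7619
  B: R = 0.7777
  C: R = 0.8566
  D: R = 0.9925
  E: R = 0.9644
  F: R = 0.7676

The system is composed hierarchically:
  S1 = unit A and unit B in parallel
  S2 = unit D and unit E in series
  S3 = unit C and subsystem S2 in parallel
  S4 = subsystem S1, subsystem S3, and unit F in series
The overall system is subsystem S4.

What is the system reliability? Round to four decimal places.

Parallel (A and B): 1 − (1 − 0.761900)(1 − 0.777700) = 0.947070
Series (D and E): 0.992500 × 0.964400 = 0.957167
Parallel (C and [0.957167]): 1 − (1 − 0.856600)(1 − 0.957167) = 0.993858
Series ([0.947070], [0.993858], and F): 0.947070 × 0.993858 × 0.767600 = 0.7225

0.7225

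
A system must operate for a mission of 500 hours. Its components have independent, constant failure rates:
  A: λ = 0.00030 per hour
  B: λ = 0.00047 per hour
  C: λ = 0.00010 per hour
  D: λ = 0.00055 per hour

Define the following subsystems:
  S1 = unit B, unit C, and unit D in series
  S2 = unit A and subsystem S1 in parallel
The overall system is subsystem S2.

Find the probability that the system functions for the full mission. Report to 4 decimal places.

0.9403

R(A) = exp(−0.00030 × 500) = 0.860708
R(B) = exp(−0.00047 × 500) = 0.790571
R(C) = exp(−0.00010 × 500) = 0.951229
R(D) = exp(−0.00055 × 500) = 0.759572
Series (B, C, and D): 0.790571 × 0.951229 × 0.759572 = 0.571209
Parallel (A and [0.571209]): 1 − (1 − 0.860708)(1 − 0.571209) = 0.9403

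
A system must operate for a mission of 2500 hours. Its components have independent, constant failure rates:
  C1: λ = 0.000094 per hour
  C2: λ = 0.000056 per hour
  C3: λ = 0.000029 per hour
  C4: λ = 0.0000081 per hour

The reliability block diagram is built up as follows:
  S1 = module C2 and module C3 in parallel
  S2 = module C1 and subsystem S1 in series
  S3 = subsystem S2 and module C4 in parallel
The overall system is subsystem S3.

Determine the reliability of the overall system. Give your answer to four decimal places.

R(C1) = exp(−0.000094 × 2500) = 0.790571
R(C2) = exp(−0.000056 × 2500) = 0.869358
R(C3) = exp(−0.000029 × 2500) = 0.930066
R(C4) = exp(−0.0000081 × 2500) = 0.979954
Parallel (C2 and C3): 1 − (1 − 0.869358)(1 − 0.930066) = 0.990864
Series (C1 and [0.990864]): 0.790571 × 0.990864 = 0.783348
Parallel ([0.783348] and C4): 1 − (1 − 0.783348)(1 − 0.979954) = 0.9957

0.9957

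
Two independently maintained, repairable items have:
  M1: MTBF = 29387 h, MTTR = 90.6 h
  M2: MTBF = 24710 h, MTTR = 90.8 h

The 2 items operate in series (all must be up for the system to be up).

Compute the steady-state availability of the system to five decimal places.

A(M1) = MTBF/(MTBF+MTTR) = 29387/(29387+90.6) = 0.996926
A(M2) = MTBF/(MTBF+MTTR) = 24710/(24710+90.8) = 0.996339
Series availability: 0.996926 × 0.996339 = 0.99328

0.99328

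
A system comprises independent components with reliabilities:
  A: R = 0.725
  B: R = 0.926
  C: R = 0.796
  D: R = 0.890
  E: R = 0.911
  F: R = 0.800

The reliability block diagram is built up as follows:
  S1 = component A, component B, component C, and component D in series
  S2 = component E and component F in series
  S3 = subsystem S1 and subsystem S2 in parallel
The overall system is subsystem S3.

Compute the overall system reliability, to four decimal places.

Series (A, B, C, and D): 0.725000 × 0.926000 × 0.796000 × 0.890000 = 0.475611
Series (E and F): 0.911000 × 0.800000 = 0.728800
Parallel ([0.475611] and [0.728800]): 1 − (1 − 0.475611)(1 − 0.728800) = 0.8578

0.8578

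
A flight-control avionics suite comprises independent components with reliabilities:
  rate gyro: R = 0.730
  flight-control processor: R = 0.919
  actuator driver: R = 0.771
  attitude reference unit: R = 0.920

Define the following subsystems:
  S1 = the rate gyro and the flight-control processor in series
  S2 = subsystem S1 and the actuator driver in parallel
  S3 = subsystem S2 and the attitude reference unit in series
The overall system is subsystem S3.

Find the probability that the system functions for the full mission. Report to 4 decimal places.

0.8507

Series (rate gyro and flight-control processor): 0.730000 × 0.919000 = 0.670870
Parallel ([0.670870] and actuator driver): 1 − (1 − 0.670870)(1 − 0.771000) = 0.924629
Series ([0.924629] and attitude reference unit): 0.924629 × 0.920000 = 0.8507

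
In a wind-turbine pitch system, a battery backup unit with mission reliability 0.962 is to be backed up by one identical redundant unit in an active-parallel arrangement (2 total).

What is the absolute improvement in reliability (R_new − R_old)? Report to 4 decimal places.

0.0366

R_before = 0.962
R_after = 1 − (1 − 0.962)^2 = 0.9986
ΔR = 0.9986 − 0.962 = 0.0366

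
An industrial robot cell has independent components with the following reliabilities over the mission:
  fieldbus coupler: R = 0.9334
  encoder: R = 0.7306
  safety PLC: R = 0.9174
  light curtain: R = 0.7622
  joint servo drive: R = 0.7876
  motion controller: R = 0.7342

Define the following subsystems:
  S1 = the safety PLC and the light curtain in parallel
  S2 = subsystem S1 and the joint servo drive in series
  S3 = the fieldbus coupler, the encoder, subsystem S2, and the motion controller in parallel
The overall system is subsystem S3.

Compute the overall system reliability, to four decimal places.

0.9989

Parallel (safety PLC and light curtain): 1 − (1 − 0.917400)(1 − 0.762200) = 0.980358
Series ([0.980358] and joint servo drive): 0.980358 × 0.787600 = 0.772130
Parallel (fieldbus coupler, encoder, [0.772130], and motion controller): 1 − (1 − 0.933400)(1 − 0.730600)(1 − 0.772130)(1 − 0.734200) = 0.9989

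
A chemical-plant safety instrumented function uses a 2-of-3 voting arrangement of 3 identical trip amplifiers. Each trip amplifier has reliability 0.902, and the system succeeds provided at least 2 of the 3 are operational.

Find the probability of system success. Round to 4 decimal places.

0.9731

R = Σ_{i=2}^{3} C(3,i) p^i (1−p)^{3−i} with p = 0.902
C(3,2)·0.902^2·0.098^1 = 0.239200
C(3,3)·0.902^3·0.098^0 = 0.733871
Sum = 0.9731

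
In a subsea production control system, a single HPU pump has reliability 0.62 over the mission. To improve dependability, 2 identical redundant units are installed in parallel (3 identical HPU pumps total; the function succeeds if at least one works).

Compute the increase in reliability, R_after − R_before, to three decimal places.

0.325

R_before = 0.62
R_after = 1 − (1 − 0.62)^3 = 0.945
ΔR = 0.945 − 0.62 = 0.325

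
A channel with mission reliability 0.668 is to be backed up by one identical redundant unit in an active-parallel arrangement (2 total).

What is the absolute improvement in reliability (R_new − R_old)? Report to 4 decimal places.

R_before = 0.668
R_after = 1 − (1 − 0.668)^2 = 0.8898
ΔR = 0.8898 − 0.668 = 0.2218

0.2218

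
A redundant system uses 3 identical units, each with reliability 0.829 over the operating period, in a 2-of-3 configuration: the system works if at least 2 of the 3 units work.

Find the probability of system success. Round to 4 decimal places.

0.9223

R = Σ_{i=2}^{3} C(3,i) p^i (1−p)^{3−i} with p = 0.829
C(3,2)·0.829^2·0.171^1 = 0.352555
C(3,3)·0.829^3·0.171^0 = 0.569723
Sum = 0.9223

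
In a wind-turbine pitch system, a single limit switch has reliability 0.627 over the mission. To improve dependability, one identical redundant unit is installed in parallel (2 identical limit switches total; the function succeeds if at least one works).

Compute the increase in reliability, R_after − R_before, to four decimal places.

0.2339

R_before = 0.627
R_after = 1 − (1 − 0.627)^2 = 0.8609
ΔR = 0.8609 − 0.627 = 0.2339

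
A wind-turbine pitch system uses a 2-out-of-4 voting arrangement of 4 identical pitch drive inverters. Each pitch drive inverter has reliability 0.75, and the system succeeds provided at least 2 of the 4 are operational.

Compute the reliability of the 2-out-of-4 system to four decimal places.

0.9492

R = Σ_{i=2}^{4} C(4,i) p^i (1−p)^{4−i} with p = 0.75
C(4,2)·0.75^2·0.25^2 = 0.210938
C(4,3)·0.75^3·0.25^1 = 0.421875
C(4,4)·0.75^4·0.25^0 = 0.316406
Sum = 0.9492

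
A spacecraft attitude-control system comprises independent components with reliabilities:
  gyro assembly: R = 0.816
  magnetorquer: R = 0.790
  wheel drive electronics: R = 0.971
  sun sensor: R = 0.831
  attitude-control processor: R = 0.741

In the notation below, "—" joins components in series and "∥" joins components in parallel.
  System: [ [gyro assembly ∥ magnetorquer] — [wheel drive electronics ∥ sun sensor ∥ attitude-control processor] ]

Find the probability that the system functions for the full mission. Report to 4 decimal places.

0.9601

Parallel (gyro assembly and magnetorquer): 1 − (1 − 0.816000)(1 − 0.790000) = 0.961360
Parallel (wheel drive electronics, sun sensor, and attitude-control processor): 1 − (1 − 0.971000)(1 − 0.831000)(1 − 0.741000) = 0.998731
Series ([0.961360] and [0.998731]): 0.961360 × 0.998731 = 0.9601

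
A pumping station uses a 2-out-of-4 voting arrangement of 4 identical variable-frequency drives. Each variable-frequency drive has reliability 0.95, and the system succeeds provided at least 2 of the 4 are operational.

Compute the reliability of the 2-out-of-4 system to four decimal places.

R = Σ_{i=2}^{4} C(4,i) p^i (1−p)^{4−i} with p = 0.95
C(4,2)·0.95^2·0.05^2 = 0.013538
C(4,3)·0.95^3·0.05^1 = 0.171475
C(4,4)·0.95^4·0.05^0 = 0.814506
Sum = 0.9995

0.9995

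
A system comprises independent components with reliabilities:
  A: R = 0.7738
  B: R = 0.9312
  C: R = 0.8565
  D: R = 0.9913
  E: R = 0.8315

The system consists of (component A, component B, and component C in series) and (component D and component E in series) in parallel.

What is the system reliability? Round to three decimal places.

Series (A, B, and C): 0.77380 × 0.93120 × 0.85650 = 0.61716
Series (D and E): 0.99130 × 0.83150 = 0.82427
Parallel ([0.61716] and [0.82427]): 1 − (1 − 0.61716)(1 − 0.82427) = 0.933

0.933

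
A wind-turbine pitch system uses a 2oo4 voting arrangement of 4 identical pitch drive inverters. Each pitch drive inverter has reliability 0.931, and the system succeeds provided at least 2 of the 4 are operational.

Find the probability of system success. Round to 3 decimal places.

0.999

R = Σ_{i=2}^{4} C(4,i) p^i (1−p)^{4−i} with p = 0.931
C(4,2)·0.931^2·0.069^2 = 0.02476
C(4,3)·0.931^3·0.069^1 = 0.22272
C(4,4)·0.931^4·0.069^0 = 0.75127
Sum = 0.999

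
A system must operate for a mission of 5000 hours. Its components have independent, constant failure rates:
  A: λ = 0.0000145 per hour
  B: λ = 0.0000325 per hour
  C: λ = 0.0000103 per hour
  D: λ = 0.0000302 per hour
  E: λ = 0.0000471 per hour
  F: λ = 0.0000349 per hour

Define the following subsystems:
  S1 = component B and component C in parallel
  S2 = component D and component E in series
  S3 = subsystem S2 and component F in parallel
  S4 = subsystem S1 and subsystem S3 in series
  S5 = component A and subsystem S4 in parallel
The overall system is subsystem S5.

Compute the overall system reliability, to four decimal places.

R(A) = exp(−0.0000145 × 5000) = 0.930066
R(B) = exp(−0.0000325 × 5000) = 0.850016
R(C) = exp(−0.0000103 × 5000) = 0.949804
R(D) = exp(−0.0000302 × 5000) = 0.859848
R(E) = exp(−0.0000471 × 5000) = 0.790176
R(F) = exp(−0.0000349 × 5000) = 0.839877
Parallel (B and C): 1 − (1 − 0.850016)(1 − 0.949804) = 0.992471
Series (D and E): 0.859848 × 0.790176 = 0.679431
Parallel ([0.679431] and F): 1 − (1 − 0.679431)(1 − 0.839877) = 0.948670
Series ([0.992471] and [0.948670]): 0.992471 × 0.948670 = 0.941527
Parallel (A and [0.941527]): 1 − (1 − 0.930066)(1 − 0.941527) = 0.9959

0.9959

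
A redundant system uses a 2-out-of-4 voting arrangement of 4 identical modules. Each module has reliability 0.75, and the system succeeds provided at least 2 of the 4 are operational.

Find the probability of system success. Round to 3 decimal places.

0.949

R = Σ_{i=2}^{4} C(4,i) p^i (1−p)^{4−i} with p = 0.75
C(4,2)·0.75^2·0.25^2 = 0.21094
C(4,3)·0.75^3·0.25^1 = 0.42188
C(4,4)·0.75^4·0.25^0 = 0.31641
Sum = 0.949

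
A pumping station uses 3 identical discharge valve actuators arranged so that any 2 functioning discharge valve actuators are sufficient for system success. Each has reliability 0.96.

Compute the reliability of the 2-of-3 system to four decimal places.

0.9953

R = Σ_{i=2}^{3} C(3,i) p^i (1−p)^{3−i} with p = 0.96
C(3,2)·0.96^2·0.04^1 = 0.110592
C(3,3)·0.96^3·0.04^0 = 0.884736
Sum = 0.9953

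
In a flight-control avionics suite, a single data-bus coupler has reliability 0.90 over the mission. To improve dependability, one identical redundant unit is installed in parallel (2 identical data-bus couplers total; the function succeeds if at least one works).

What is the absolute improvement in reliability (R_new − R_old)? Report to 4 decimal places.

R_before = 0.90
R_after = 1 − (1 − 0.90)^2 = 0.9900
ΔR = 0.9900 − 0.90 = 0.0900

0.0900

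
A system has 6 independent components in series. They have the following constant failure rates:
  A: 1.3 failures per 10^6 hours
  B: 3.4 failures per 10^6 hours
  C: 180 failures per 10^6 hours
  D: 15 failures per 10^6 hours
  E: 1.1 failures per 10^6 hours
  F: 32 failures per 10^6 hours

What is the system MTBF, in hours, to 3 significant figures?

Series of exponential components: λ_sys = Σ λ_i
λ_sys = 0.0000013 + 0.0000034 + 0.00018 + 0.000015 + 0.0000011 + 0.000032 = 2.3280e-04 /h
MTBF = 1 / λ_sys = 4300 h

4300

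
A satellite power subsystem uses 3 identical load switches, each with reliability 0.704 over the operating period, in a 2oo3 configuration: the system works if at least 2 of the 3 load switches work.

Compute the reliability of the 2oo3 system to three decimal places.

0.789

R = Σ_{i=2}^{3} C(3,i) p^i (1−p)^{3−i} with p = 0.704
C(3,2)·0.704^2·0.296^1 = 0.44011
C(3,3)·0.704^3·0.296^0 = 0.34891
Sum = 0.789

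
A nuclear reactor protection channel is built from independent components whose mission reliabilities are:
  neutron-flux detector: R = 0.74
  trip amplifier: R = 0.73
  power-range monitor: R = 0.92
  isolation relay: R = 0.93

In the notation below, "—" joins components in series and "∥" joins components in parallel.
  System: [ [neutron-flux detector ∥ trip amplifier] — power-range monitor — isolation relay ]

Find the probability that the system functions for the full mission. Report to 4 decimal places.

0.7955

Parallel (neutron-flux detector and trip amplifier): 1 − (1 − 0.740000)(1 − 0.730000) = 0.929800
Series ([0.929800], power-range monitor, and isolation relay): 0.929800 × 0.920000 × 0.930000 = 0.7955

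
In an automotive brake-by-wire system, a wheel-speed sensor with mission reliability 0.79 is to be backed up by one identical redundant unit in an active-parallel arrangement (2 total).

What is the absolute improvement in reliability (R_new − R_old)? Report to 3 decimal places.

0.166

R_before = 0.79
R_after = 1 − (1 − 0.79)^2 = 0.956
ΔR = 0.956 − 0.79 = 0.166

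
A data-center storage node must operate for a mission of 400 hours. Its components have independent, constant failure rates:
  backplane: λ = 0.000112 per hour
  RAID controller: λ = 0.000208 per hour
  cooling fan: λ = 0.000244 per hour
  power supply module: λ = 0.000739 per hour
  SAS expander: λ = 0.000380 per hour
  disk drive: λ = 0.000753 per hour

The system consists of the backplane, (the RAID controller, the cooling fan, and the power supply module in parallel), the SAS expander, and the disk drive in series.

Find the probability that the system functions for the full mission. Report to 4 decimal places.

R(backplane) = exp(−0.000112 × 400) = 0.956189
R(RAID controller) = exp(−0.000208 × 400) = 0.920167
R(cooling fan) = exp(−0.000244 × 400) = 0.907012
R(power supply module) = exp(−0.000739 × 400) = 0.744085
R(SAS expander) = exp(−0.000380 × 400) = 0.858988
R(disk drive) = exp(−0.000753 × 400) = 0.739930
Parallel (RAID controller, cooling fan, and power supply module): 1 − (1 − 0.920167)(1 − 0.907012)(1 − 0.744085) = 0.998100
Series (backplane, [0.998100], SAS expander, and disk drive): 0.956189 × 0.998100 × 0.858988 × 0.739930 = 0.6066

0.6066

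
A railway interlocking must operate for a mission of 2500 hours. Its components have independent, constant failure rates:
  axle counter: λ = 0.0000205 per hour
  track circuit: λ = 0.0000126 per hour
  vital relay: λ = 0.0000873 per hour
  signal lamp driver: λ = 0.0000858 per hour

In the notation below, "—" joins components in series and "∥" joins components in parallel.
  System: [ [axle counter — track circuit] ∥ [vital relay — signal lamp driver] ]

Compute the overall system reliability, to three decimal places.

R(axle counter) = exp(−0.0000205 × 2500) = 0.95004
R(track circuit) = exp(−0.0000126 × 2500) = 0.96899
R(vital relay) = exp(−0.0000873 × 2500) = 0.80392
R(signal lamp driver) = exp(−0.0000858 × 2500) = 0.80694
Series (axle counter and track circuit): 0.95004 × 0.96899 = 0.92058
Series (vital relay and signal lamp driver): 0.80392 × 0.80694 = 0.64872
Parallel ([0.92058] and [0.64872]): 1 − (1 − 0.92058)(1 − 0.64872) = 0.972

0.972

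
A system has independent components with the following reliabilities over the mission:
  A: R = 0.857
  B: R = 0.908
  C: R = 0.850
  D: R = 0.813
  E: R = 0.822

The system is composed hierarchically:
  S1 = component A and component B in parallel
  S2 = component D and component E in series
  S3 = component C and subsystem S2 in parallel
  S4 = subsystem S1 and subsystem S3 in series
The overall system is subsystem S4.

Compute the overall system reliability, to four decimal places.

0.9377

Parallel (A and B): 1 − (1 − 0.857000)(1 − 0.908000) = 0.986844
Series (D and E): 0.813000 × 0.822000 = 0.668286
Parallel (C and [0.668286]): 1 − (1 − 0.850000)(1 − 0.668286) = 0.950243
Series ([0.986844] and [0.950243]): 0.986844 × 0.950243 = 0.9377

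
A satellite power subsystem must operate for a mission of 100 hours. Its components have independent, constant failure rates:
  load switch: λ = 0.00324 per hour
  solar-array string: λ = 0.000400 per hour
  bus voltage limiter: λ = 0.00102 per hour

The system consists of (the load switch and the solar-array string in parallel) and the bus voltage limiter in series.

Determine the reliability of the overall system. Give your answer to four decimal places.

R(load switch) = exp(−0.00324 × 100) = 0.723250
R(solar-array string) = exp(−0.000400 × 100) = 0.960789
R(bus voltage limiter) = exp(−0.00102 × 100) = 0.903030
Parallel (load switch and solar-array string): 1 − (1 − 0.723250)(1 − 0.960789) = 0.989148
Series ([0.989148] and bus voltage limiter): 0.989148 × 0.903030 = 0.8932

0.8932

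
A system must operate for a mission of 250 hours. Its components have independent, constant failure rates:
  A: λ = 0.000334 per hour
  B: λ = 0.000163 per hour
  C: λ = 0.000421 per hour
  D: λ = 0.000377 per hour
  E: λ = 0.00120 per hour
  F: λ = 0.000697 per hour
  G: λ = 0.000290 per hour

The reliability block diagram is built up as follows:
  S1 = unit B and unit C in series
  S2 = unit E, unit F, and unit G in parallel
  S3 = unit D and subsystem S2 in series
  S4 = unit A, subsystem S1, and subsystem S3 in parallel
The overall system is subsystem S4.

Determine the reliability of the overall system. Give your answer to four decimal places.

0.9990

R(A) = exp(−0.000334 × 250) = 0.919891
R(B) = exp(−0.000163 × 250) = 0.960069
R(C) = exp(−0.000421 × 250) = 0.900099
R(D) = exp(−0.000377 × 250) = 0.910055
R(E) = exp(−0.00120 × 250) = 0.740818
R(F) = exp(−0.000697 × 250) = 0.840087
R(G) = exp(−0.000290 × 250) = 0.930066
Series (B and C): 0.960069 × 0.900099 = 0.864157
Parallel (E, F, and G): 1 − (1 − 0.740818)(1 − 0.840087)(1 − 0.930066) = 0.997101
Series (D and [0.997101]): 0.910055 × 0.997101 = 0.907417
Parallel (A, [0.864157], and [0.907417]): 1 − (1 − 0.919891)(1 − 0.864157)(1 − 0.907417) = 0.9990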